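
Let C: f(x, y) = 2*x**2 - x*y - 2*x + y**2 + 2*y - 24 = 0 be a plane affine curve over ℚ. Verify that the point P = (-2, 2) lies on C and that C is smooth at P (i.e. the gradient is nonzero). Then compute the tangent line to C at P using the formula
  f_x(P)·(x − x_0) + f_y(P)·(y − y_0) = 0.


Tangent line at P: -12*x + 8*y - 40 = 0.

Step 1: f(-2, 2) = 0, so P lies on C.
Step 2: partial derivatives
  f_x(x, y) = 4*x - y - 2, f_y(x, y) = -x + 2*y + 2.
  f_x(P) = -12, f_y(P) = 8 (gradient nonzero, so P is smooth).
Step 3: tangent line at P: -12·(x − -2) + 8·(y − 2) = 0.
Expanding: -12*x + 8*y - 40 = 0.


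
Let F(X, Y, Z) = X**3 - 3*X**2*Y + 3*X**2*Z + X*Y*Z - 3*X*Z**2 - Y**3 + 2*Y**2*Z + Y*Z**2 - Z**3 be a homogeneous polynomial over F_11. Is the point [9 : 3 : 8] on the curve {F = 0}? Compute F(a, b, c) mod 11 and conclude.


F(9,3,8) ≡ 9 (mod 11); P is NOT on the curve.

Evaluate F(9, 3, 8) term-by-term (mod 11).
  X**3 ↦ 1·729·1·1 = 729
  -3*X**2*Y ↦ -3·81·3·1 = -729
  3*X**2*Z ↦ 3·81·1·8 = 1944
  X*Y*Z ↦ 1·9·3·8 = 216
  -3*X*Z**2 ↦ -3·9·1·64 = -1728
  -Y**3 ↦ -1·1·27·1 = -27
  2*Y**2*Z ↦ 2·1·9·8 = 144
  Y*Z**2 ↦ 1·1·3·64 = 192
  -Z**3 ↦ -1·1·1·512 = -512
Sum: F(9, 3, 8) = (729) + (-729) + (1944) + (216) + (-1728) + (-27) + (144) + (192) + (-512) = 229.
Reducing mod 11: 229 ≡ 9 (mod 11).
Since F(a, b, c) ≡ 9 ≠ 0 (mod 11), P does NOT lie on the curve.


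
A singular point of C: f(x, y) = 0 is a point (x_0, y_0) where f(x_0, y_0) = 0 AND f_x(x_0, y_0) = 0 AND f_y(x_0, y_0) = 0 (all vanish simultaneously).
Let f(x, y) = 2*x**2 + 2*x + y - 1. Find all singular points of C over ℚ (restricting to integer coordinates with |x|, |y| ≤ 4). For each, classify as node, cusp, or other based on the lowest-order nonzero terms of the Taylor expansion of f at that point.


No singular points in the scanned grid; C is smooth there.

Compute partial derivatives:
  f_x = 4*x + 2.
  f_y = 1.
f_y = 1 is a nonzero constant, so f_y never vanishes: no point (x, y) can satisfy f = f_x = f_y = 0. In particular no (x, y) ∈ {−4, ..., 4}² is singular; the curve is smooth.


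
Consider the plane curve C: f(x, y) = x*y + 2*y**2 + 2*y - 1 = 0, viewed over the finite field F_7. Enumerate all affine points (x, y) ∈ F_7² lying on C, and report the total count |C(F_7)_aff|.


Affine F_7-points: {(4, 1), (4, 3), (5, 2), (5, 5), (6, 4), (6, 6)}; count = 6.

For each of the 49 pairs (x, y) ∈ F_7², evaluate f(x, y) mod 7. Record the zeros.
  x = 0: [0↦6, 1↦3, 2↦4, 3↦2, 4↦4, 5↦3, 6↦6]  zeros at y ∈ ∅
  x = 1: [0↦6, 1↦4, 2↦6, 3↦5, 4↦1, 5↦1, 6↦5]  zeros at y ∈ ∅
  x = 2: [0↦6, 1↦5, 2↦1, 3↦1, 4↦5, 5↦6, 6↦4]  zeros at y ∈ ∅
  x = 3: [0↦6, 1↦6, 2↦3, 3↦4, 4↦2, 5↦4, 6↦3]  zeros at y ∈ ∅
  x = 4: [0↦6, 1↦0, 2↦5, 3↦0, 4↦6, 5↦2, 6↦2]  zeros at y ∈ {1, 3}
  x = 5: [0↦6, 1↦1, 2↦0, 3↦3, 4↦3, 5↦0, 6↦1]  zeros at y ∈ {2, 5}
  x = 6: [0↦6, 1↦2, 2↦2, 3↦6, 4↦0, 5↦5, 6↦0]  zeros at y ∈ {4, 6}
Collecting zeros: affine points = {(4, 1), (4, 3), (5, 2), (5, 5), (6, 4), (6, 6)}.
Total count |C(F_7)_aff| = 6.


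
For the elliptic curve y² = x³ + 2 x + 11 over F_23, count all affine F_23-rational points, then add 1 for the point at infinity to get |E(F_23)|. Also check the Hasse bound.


Affine points = {(2, 0), (5, 10), (5, 13), (6, 3), (6, 20), (7, 0), (13, 7), (13, 16), (14, 0), (15, 9), (15, 14), (17, 6), (17, 17), (19, 10), (19, 13), (20, 1), (20, 22), (22, 10), (22, 13)}; affine count = 19; |E(F_23)| = 20.

Discriminant check: Δ ∝ 4a³ + 27b² = 4·2³ + 27·11² = 4·8 + 27·121 ≡ 10 (mod 23). Nonzero ⇒ E is nonsingular.
For each x ∈ F_23, compute rhs = x³ + 2·x + 11 mod 23, then count y ∈ F_23 with y² ≡ rhs.
  x = 0: rhs = 11, matching y values: none (0 points).
  x = 1: rhs = 14, matching y values: none (0 points).
  x = 2: rhs = 0, matching y values: 0 (1 points).
  x = 3: rhs = 21, matching y values: none (0 points).
  x = 4: rhs = 14, matching y values: none (0 points).
  x = 5: rhs = 8, matching y values: 10, 13 (2 points).
  x = 6: rhs = 9, matching y values: 3, 20 (2 points).
  x = 7: rhs = 0, matching y values: 0 (1 points).
  x = 8: rhs = 10, matching y values: none (0 points).
  x = 9: rhs = 22, matching y values: none (0 points).
  x = 10: rhs = 19, matching y values: none (0 points).
  x = 11: rhs = 7, matching y values: none (0 points).
  x = 12: rhs = 15, matching y values: none (0 points).
  x = 13: rhs = 3, matching y values: 7, 16 (2 points).
  x = 14: rhs = 0, matching y values: 0 (1 points).
  x = 15: rhs = 12, matching y values: 9, 14 (2 points).
  x = 16: rhs = 22, matching y values: none (0 points).
  x = 17: rhs = 13, matching y values: 6, 17 (2 points).
  x = 18: rhs = 14, matching y values: none (0 points).
  x = 19: rhs = 8, matching y values: 10, 13 (2 points).
  x = 20: rhs = 1, matching y values: 1, 22 (2 points).
  x = 21: rhs = 22, matching y values: none (0 points).
  x = 22: rhs = 8, matching y values: 10, 13 (2 points).
Total affine count: 19.
Full point count |E(F_23)| = 19 + 1 = 20.
Hasse bound: |20 − (23+1)| = |-4| = 4 ≤ 2√23 ≈ 9.5917 ✓.


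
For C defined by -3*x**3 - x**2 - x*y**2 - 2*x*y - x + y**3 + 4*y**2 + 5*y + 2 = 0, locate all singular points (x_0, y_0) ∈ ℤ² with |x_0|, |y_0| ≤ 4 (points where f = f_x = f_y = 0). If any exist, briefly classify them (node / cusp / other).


Singular points: {(0, -1)}; classification: node.

Compute partial derivatives:
  f_x = -9*x**2 - 2*x - y**2 - 2*y - 1.
  f_y = -2*x*y - 2*x + 3*y**2 + 8*y + 5.
Scan x_0 ∈ {−4, ..., 4}. For each x_0, f_y(x_0, y) is a polynomial in y; find its integer roots y ∈ {−4, ..., 4}, then test f_x and f at those candidates.
  x = -4: f_y(-4, y) = 3*y**2 + 16*y + 13; vanishes at y ∈ {-1}. (-4, -1): f_x = -136 ≠ 0.
  x = -3: f_y(-3, y) = 3*y**2 + 14*y + 11; vanishes at y ∈ {-1}. (-3, -1): f_x = -75 ≠ 0.
  x = -2: f_y(-2, y) = 3*y**2 + 12*y + 9; vanishes at y ∈ {-3, -1}. (-2, -3): f_x = -36 ≠ 0; (-2, -1): f_x = -32 ≠ 0.
  x = -1: f_y(-1, y) = 3*y**2 + 10*y + 7; vanishes at y ∈ {-1}. (-1, -1): f_x = -7 ≠ 0.
  x = 0: f_y(0, y) = 3*y**2 + 8*y + 5; vanishes at y ∈ {-1}. (0, -1): f_x = 0, f = 0 — SINGULAR.
  x = 1: f_y(1, y) = 3*y**2 + 6*y + 3; vanishes at y ∈ {-1}. (1, -1): f_x = -11 ≠ 0.
  x = 2: f_y(2, y) = 3*y**2 + 4*y + 1; vanishes at y ∈ {-1}. (2, -1): f_x = -40 ≠ 0.
  x = 3: f_y(3, y) = 3*y**2 + 2*y - 1; vanishes at y ∈ {-1}. (3, -1): f_x = -87 ≠ 0.
  x = 4: f_y(4, y) = 3*y**2 - 3; vanishes at y ∈ {-1, 1}. (4, -1): f_x = -152 ≠ 0; (4, 1): f_x = -156 ≠ 0.
Only singular point on the grid: (0, -1).
Classify: substitute x = 0 + u, y = -1 + v and expand: f = -3*u**3 - u**2 - u*v**2 + v**3 + v**2.
No constant or linear terms (consistent with a singular point). Quadratic part: -u**2 + v**2. Cubic part: -3*u**3 - u*v**2 + v**3.
The quadratic part v**2 - u**2 = (v − u)(v + u) splits into two distinct linear factors, so there are two distinct tangent lines y − -1 = ±(x − 0) — this is a node (ordinary double point).
Classification: node.


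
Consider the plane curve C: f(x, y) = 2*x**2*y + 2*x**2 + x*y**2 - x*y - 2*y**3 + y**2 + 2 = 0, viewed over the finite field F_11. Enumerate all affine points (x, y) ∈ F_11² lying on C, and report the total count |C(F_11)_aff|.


Affine F_11-points: {(0, 4), (0, 9), (1, 4), (3, 5), (3, 9), (3, 10), (5, 3), (8, 3), (10, 5)}; count = 9.

For each of the 121 pairs (x, y) ∈ F_11², evaluate f(x, y) mod 11. Record the zeros.
  x = 0: [0↦2, 1↦1, 2↦1, 3↦1, 4↦0, 5↦8, 6↦2, 7↦3, 8↦10, 9↦0, 10↦5]  zeros at y ∈ {4, 9}
  x = 1: [0↦4, 1↦5, 2↦9, 3↦4, 4↦0, 5↦7, 6↦2, 7↦6, 8↦7, 9↦4, 10↦7]  zeros at y ∈ {4}
  x = 2: [0↦10, 1↦6, 2↦7, 3↦1, 4↦9, 5↦8, 6↦8, 7↦8, 8↦7, 9↦4, 10↦9]  zeros at y ∈ ∅
  x = 3: [0↦9, 1↦4, 2↦6, 3↦3, 4↦5, 5↦0, 6↦9, 7↦9, 8↦10, 9↦0, 10↦0]  zeros at y ∈ {5, 9, 10}
  x = 4: [0↦1, 1↦10, 2↦6, 3↦10, 4↦10, 5↦5, 6↦5, 7↦9, 8↦5, 9↦3, 10↦2]  zeros at y ∈ ∅
  x = 5: [0↦8, 1↦2, 2↦7, 3↦0, 4↦2, 5↦1, 6↦7, 7↦8, 8↦3, 9↦2, 10↦4]  zeros at y ∈ {3}
  x = 6: [0↦8, 1↦2, 2↦9, 3↦6, 4↦3, 5↦10, 6↦4, 7↦6, 8↦4, 9↦8, 10↦6]  zeros at y ∈ ∅
  x = 7: [0↦1, 1↦10, 2↦1, 3↦6, 4↦2, 5↦10, 6↦7, 7↦3, 8↦8, 9↦10, 10↦8]  zeros at y ∈ ∅
  x = 8: [0↦9, 1↦4, 2↦5, 3↦0, 4↦10, 5↦1, 6↦5, 7↦10, 8↦4, 9↦8, 10↦10]  zeros at y ∈ {3}
  x = 9: [0↦10, 1↦6, 2↦10, 3↦10, 4↦5, 5↦5, 6↦9, 7↦5, 8↦3, 9↦2, 10↦1]  zeros at y ∈ ∅
  x = 10: [0↦4, 1↦5, 2↦5, 3↦3, 4↦9, 5↦0, 6↦8, 7↦10, 8↦5, 9↦3, 10↦3]  zeros at y ∈ {5}
Collecting zeros: affine points = {(0, 4), (0, 9), (1, 4), (3, 5), (3, 9), (3, 10), (5, 3), (8, 3), (10, 5)}.
Total count |C(F_11)_aff| = 9.


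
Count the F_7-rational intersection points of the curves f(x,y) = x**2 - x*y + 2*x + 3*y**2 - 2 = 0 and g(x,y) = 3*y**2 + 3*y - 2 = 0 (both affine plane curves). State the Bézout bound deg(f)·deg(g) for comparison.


Common zeros: ∅; count = 0; Bézout bound = 4.

deg(f) = 2, deg(g) = 2, so Bézout bound = 4.
Scan x ∈ F_7. For each x, list the y ∈ F_7 with f(x, y) ≡ 0 and those with g(x, y) ≡ 0 (mod 7); the common zeros in that column are the intersection.
  x = 0: f ≡ 0 at y ∈ ∅; g ≡ 0 at y ∈ ∅; common: ∅.
  x = 1: f ≡ 0 at y ∈ ∅; g ≡ 0 at y ∈ ∅; common: ∅.
  x = 2: f ≡ 0 at y ∈ {1, 2}; g ≡ 0 at y ∈ ∅; common: ∅.
  x = 3: f ≡ 0 at y ∈ {4}; g ≡ 0 at y ∈ ∅; common: ∅.
  x = 4: f ≡ 0 at y ∈ {1, 5}; g ≡ 0 at y ∈ ∅; common: ∅.
  x = 5: f ≡ 0 at y ∈ {2}; g ≡ 0 at y ∈ ∅; common: ∅.
  x = 6: f ≡ 0 at y ∈ {4, 5}; g ≡ 0 at y ∈ ∅; common: ∅.
Collecting: common zeros = ∅, so the count is 0.
Comparison with the Bézout bound: 0 ≤ 4 = deg(f)·deg(g), as expected for curves with no common component (the affine F_7-count falls short of the bound because intersections may lie at infinity, over extension fields, or carry multiplicity).


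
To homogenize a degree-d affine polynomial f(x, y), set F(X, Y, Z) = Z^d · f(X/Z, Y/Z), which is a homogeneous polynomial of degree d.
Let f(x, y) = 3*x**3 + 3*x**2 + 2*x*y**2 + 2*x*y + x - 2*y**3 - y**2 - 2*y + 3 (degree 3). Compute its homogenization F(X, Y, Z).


F(X, Y, Z) = 3*X**3 + 3*X**2*Z + 2*X*Y**2 + 2*X*Y*Z + X*Z**2 - 2*Y**3 - Y**2*Z - 2*Y*Z**2 + 3*Z**3

deg(f) = 3.
Substitute x = X/Z, y = Y/Z into f, then multiply by Z^3.
  monomial 3·x^3·y^0 ↦ 3·X^3·Y^0·Z^0.
  monomial 3·x^2·y^0 ↦ 3·X^2·Y^0·Z^1.
  monomial 2·x^1·y^2 ↦ 2·X^1·Y^2·Z^0.
  monomial 2·x^1·y^1 ↦ 2·X^1·Y^1·Z^1.
  monomial 1·x^1·y^0 ↦ 1·X^1·Y^0·Z^2.
  monomial -2·x^0·y^3 ↦ -2·X^0·Y^3·Z^0.
  monomial -1·x^0·y^2 ↦ -1·X^0·Y^2·Z^1.
  monomial -2·x^0·y^1 ↦ -2·X^0·Y^1·Z^2.
  monomial 3·x^0·y^0 ↦ 3·X^0·Y^0·Z^3.
Collecting: F(X, Y, Z) = 3*X**3 + 3*X**2*Z + 2*X*Y**2 + 2*X*Y*Z + X*Z**2 - 2*Y**3 - Y**2*Z - 2*Y*Z**2 + 3*Z**3.


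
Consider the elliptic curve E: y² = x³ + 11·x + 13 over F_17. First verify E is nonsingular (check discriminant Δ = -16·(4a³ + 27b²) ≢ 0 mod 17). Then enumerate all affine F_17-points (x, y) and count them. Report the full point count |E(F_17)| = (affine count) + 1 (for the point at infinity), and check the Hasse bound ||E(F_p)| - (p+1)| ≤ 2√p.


Affine points = {(0, 8), (0, 9), (1, 5), (1, 12), (2, 3), (2, 14), (4, 6), (4, 11), (7, 5), (7, 12), (8, 1), (8, 16), (9, 5), (9, 12), (10, 1), (10, 16), (14, 2), (14, 15), (15, 0), (16, 1), (16, 16)}; affine count = 21; |E(F_17)| = 22.

Discriminant check: Δ ∝ 4a³ + 27b² = 4·11³ + 27·13² = 4·1331 + 27·169 ≡ 10 (mod 17). Nonzero ⇒ E is nonsingular.
For each x ∈ F_17, compute rhs = x³ + 11·x + 13 mod 17, then count y ∈ F_17 with y² ≡ rhs.
  x = 0: rhs = 13, matching y values: 8, 9 (2 points).
  x = 1: rhs = 8, matching y values: 5, 12 (2 points).
  x = 2: rhs = 9, matching y values: 3, 14 (2 points).
  x = 3: rhs = 5, matching y values: none (0 points).
  x = 4: rhs = 2, matching y values: 6, 11 (2 points).
  x = 5: rhs = 6, matching y values: none (0 points).
  x = 6: rhs = 6, matching y values: none (0 points).
  x = 7: rhs = 8, matching y values: 5, 12 (2 points).
  x = 8: rhs = 1, matching y values: 1, 16 (2 points).
  x = 9: rhs = 8, matching y values: 5, 12 (2 points).
  x = 10: rhs = 1, matching y values: 1, 16 (2 points).
  x = 11: rhs = 3, matching y values: none (0 points).
  x = 12: rhs = 3, matching y values: none (0 points).
  x = 13: rhs = 7, matching y values: none (0 points).
  x = 14: rhs = 4, matching y values: 2, 15 (2 points).
  x = 15: rhs = 0, matching y values: 0 (1 points).
  x = 16: rhs = 1, matching y values: 1, 16 (2 points).
Total affine count: 21.
Full point count |E(F_17)| = 21 + 1 = 22.
Hasse bound: |22 − (17+1)| = |4| = 4 ≤ 2√17 ≈ 8.2462 ✓.


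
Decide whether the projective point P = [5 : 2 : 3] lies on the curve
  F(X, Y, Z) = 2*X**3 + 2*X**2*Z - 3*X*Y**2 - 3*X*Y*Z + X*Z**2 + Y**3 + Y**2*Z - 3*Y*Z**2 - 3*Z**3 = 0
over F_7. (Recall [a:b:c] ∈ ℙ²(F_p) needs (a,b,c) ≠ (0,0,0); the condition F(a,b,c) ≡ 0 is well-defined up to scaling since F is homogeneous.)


F(5,2,3) ≡ 5 (mod 7); P is NOT on the curve.

Evaluate F(5, 2, 3) term-by-term (mod 7).
  2*X**3 ↦ 2·125·1·1 = 250
  2*X**2*Z ↦ 2·25·1·3 = 150
  -3*X*Y**2 ↦ -3·5·4·1 = -60
  -3*X*Y*Z ↦ -3·5·2·3 = -90
  X*Z**2 ↦ 1·5·1·9 = 45
  Y**3 ↦ 1·1·8·1 = 8
  Y**2*Z ↦ 1·1·4·3 = 12
  -3*Y*Z**2 ↦ -3·1·2·9 = -54
  -3*Z**3 ↦ -3·1·1·27 = -81
Sum: F(5, 2, 3) = (250) + (150) + (-60) + (-90) + (45) + (8) + (12) + (-54) + (-81) = 180.
Reducing mod 7: 180 ≡ 5 (mod 7).
Since F(a, b, c) ≡ 5 ≠ 0 (mod 7), P does NOT lie on the curve.


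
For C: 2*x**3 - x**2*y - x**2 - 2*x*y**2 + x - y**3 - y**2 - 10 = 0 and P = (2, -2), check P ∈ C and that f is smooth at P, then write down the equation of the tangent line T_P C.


Tangent line at P: 21*x + 4*y - 34 = 0.

Step 1: f(2, -2) = 0, so P lies on C.
Step 2: partial derivatives
  f_x(x, y) = 6*x**2 - 2*x*y - 2*x - 2*y**2 + 1, f_y(x, y) = -x**2 - 4*x*y - 3*y**2 - 2*y.
  f_x(P) = 21, f_y(P) = 4 (gradient nonzero, so P is smooth).
Step 3: tangent line at P: 21·(x − 2) + 4·(y − -2) = 0.
Expanding: 21*x + 4*y - 34 = 0.


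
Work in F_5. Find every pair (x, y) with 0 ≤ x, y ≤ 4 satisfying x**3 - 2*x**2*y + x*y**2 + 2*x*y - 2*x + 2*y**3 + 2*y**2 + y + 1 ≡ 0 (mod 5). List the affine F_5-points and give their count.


Affine F_5-points: {(0, 4), (1, 0), (1, 2), (1, 4), (2, 0), (2, 4)}; count = 6.

For each of the 25 pairs (x, y) ∈ F_5², evaluate f(x, y) mod 5. Record the zeros.
  x = 0: [0↦1, 1↦1, 2↦2, 3↦1, 4↦0]  zeros at y ∈ {4}
  x = 1: [0↦0, 1↦1, 2↦0, 3↦4, 4↦0]  zeros at y ∈ {0, 2, 4}
  x = 2: [0↦0, 1↦3, 2↦1, 3↦1, 4↦0]  zeros at y ∈ {0, 4}
  x = 3: [0↦2, 1↦3, 2↦1, 3↦3, 4↦1]  zeros at y ∈ ∅
  x = 4: [0↦2, 1↦2, 2↦1, 3↦1, 4↦4]  zeros at y ∈ ∅
Collecting zeros: affine points = {(0, 4), (1, 0), (1, 2), (1, 4), (2, 0), (2, 4)}.
Total count |C(F_5)_aff| = 6.


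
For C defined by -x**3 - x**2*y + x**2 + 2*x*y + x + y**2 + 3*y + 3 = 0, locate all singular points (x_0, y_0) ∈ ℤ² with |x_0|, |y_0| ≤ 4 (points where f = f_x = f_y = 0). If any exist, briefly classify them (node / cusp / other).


Singular points: {(1, -2)}; classification: cusp.

Compute partial derivatives:
  f_x = -3*x**2 - 2*x*y + 2*x + 2*y + 1.
  f_y = -x**2 + 2*x + 2*y + 3.
Scan x_0 ∈ {−4, ..., 4}. For each x_0, f_y(x_0, y) is a polynomial in y; find its integer roots y ∈ {−4, ..., 4}, then test f_x and f at those candidates.
  x = -4: f_y(-4, y) = 2*y - 21; no integer root y with |y| ≤ 4.
  x = -3: f_y(-3, y) = 2*y - 12; no integer root y with |y| ≤ 4.
  x = -2: f_y(-2, y) = 2*y - 5; no integer root y with |y| ≤ 4.
  x = -1: f_y(-1, y) = 2*y; vanishes at y ∈ {0}. (-1, 0): f_x = -4 ≠ 0.
  x = 0: f_y(0, y) = 2*y + 3; no integer root y with |y| ≤ 4.
  x = 1: f_y(1, y) = 2*y + 4; vanishes at y ∈ {-2}. (1, -2): f_x = 0, f = 0 — SINGULAR.
  x = 2: f_y(2, y) = 2*y + 3; no integer root y with |y| ≤ 4.
  x = 3: f_y(3, y) = 2*y; vanishes at y ∈ {0}. (3, 0): f_x = -20 ≠ 0.
  x = 4: f_y(4, y) = 2*y - 5; no integer root y with |y| ≤ 4.
Only singular point on the grid: (1, -2).
Classify: substitute x = 1 + u, y = -2 + v and expand: f = -u**3 - u**2*v + v**2.
No constant or linear terms (consistent with a singular point). Quadratic part: v**2. Cubic part: -u**3 - u**2*v.
The quadratic part v**2 is a perfect square, so there is a single (double) tangent line v = 0, i.e. y = -2. Restricting the cubic part to that line (v = 0) leaves -u**3 ≠ 0, so f is not divisible by v and the branch is v² ≈ u**3 to lowest order — this is a cusp.
Classification: cusp.


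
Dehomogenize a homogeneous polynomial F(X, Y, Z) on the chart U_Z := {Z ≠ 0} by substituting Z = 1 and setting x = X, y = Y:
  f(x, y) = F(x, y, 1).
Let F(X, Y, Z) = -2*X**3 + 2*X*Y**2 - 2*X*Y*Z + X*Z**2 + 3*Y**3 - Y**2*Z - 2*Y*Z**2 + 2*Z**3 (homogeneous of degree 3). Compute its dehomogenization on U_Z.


f(x, y) = -2*x**3 + 2*x*y**2 - 2*x*y + x + 3*y**3 - y**2 - 2*y + 2

On U_Z we set Z = 1. Each monomial c·X^i·Y^j·Z^k in F becomes c·x^i·y^j·1^k = c·x^i·y^j.
Substituting Z = 1: F(X, Y, 1) = -2*x**3 + 2*x*y**2 - 2*x*y + x + 3*y**3 - y**2 - 2*y + 2.
Note: deg(f) ≤ deg(F) = 3; strict inequality happens when F is divisible by Z (lost terms).


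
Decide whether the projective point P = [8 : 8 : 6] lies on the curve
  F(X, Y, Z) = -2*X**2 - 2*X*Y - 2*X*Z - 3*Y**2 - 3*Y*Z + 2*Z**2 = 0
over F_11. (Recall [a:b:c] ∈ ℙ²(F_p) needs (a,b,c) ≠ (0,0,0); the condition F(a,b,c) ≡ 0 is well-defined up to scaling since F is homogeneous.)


F(8,8,6) ≡ 0 (mod 11); P is on the curve.

Evaluate F(8, 8, 6) term-by-term (mod 11).
  -2*X**2 ↦ -2·64·1·1 = -128
  -2*X*Y ↦ -2·8·8·1 = -128
  -2*X*Z ↦ -2·8·1·6 = -96
  -3*Y**2 ↦ -3·1·64·1 = -192
  -3*Y*Z ↦ -3·1·8·6 = -144
  2*Z**2 ↦ 2·1·1·36 = 72
Sum: F(8, 8, 6) = (-128) + (-128) + (-96) + (-192) + (-144) + (72) = -616.
Reducing mod 11: -616 ≡ 0 (mod 11).
Since F(a, b, c) ≡ 0 (mod 11), P lies on the curve.


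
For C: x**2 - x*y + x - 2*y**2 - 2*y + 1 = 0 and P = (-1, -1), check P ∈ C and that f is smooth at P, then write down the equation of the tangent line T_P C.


Tangent line at P: 3*y + 3 = 0.

Step 1: f(-1, -1) = 0, so P lies on C.
Step 2: partial derivatives
  f_x(x, y) = 2*x - y + 1, f_y(x, y) = -x - 4*y - 2.
  f_x(P) = 0, f_y(P) = 3 (gradient nonzero, so P is smooth).
Step 3: tangent line at P: 0·(x − -1) + 3·(y − -1) = 0.
Expanding: 3*y + 3 = 0.


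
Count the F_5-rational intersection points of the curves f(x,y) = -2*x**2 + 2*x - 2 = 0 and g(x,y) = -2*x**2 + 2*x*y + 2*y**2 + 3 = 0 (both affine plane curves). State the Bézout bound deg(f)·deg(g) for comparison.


Common zeros: ∅; count = 0; Bézout bound = 4.

deg(f) = 2, deg(g) = 2, so Bézout bound = 4.
Scan x ∈ F_5. For each x, list the y ∈ F_5 with f(x, y) ≡ 0 and those with g(x, y) ≡ 0 (mod 5); the common zeros in that column are the intersection.
  x = 0: f ≡ 0 at y ∈ ∅; g ≡ 0 at y ∈ {1, 4}; common: ∅.
  x = 1: f ≡ 0 at y ∈ ∅; g ≡ 0 at y ∈ {1, 3}; common: ∅.
  x = 2: f ≡ 0 at y ∈ ∅; g ≡ 0 at y ∈ {0, 3}; common: ∅.
  x = 3: f ≡ 0 at y ∈ ∅; g ≡ 0 at y ∈ {0, 2}; common: ∅.
  x = 4: f ≡ 0 at y ∈ ∅; g ≡ 0 at y ∈ {2, 4}; common: ∅.
Collecting: common zeros = ∅, so the count is 0.
Comparison with the Bézout bound: 0 ≤ 4 = deg(f)·deg(g), as expected for curves with no common component (the affine F_5-count falls short of the bound because intersections may lie at infinity, over extension fields, or carry multiplicity).


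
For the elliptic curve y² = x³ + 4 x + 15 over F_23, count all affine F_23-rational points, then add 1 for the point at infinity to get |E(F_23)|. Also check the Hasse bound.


Affine points = {(2, 10), (2, 13), (3, 10), (3, 13), (4, 7), (4, 16), (6, 5), (6, 18), (7, 8), (7, 15), (14, 3), (14, 20), (15, 0), (16, 9), (16, 14), (18, 10), (18, 13), (19, 2), (19, 21)}; affine count = 19; |E(F_23)| = 20.

Discriminant check: Δ ∝ 4a³ + 27b² = 4·4³ + 27·15² = 4·64 + 27·225 ≡ 6 (mod 23). Nonzero ⇒ E is nonsingular.
For each x ∈ F_23, compute rhs = x³ + 4·x + 15 mod 23, then count y ∈ F_23 with y² ≡ rhs.
  x = 0: rhs = 15, matching y values: none (0 points).
  x = 1: rhs = 20, matching y values: none (0 points).
  x = 2: rhs = 8, matching y values: 10, 13 (2 points).
  x = 3: rhs = 8, matching y values: 10, 13 (2 points).
  x = 4: rhs = 3, matching y values: 7, 16 (2 points).
  x = 5: rhs = 22, matching y values: none (0 points).
  x = 6: rhs = 2, matching y values: 5, 18 (2 points).
  x = 7: rhs = 18, matching y values: 8, 15 (2 points).
  x = 8: rhs = 7, matching y values: none (0 points).
  x = 9: rhs = 21, matching y values: none (0 points).
  x = 10: rhs = 20, matching y values: none (0 points).
  x = 11: rhs = 10, matching y values: none (0 points).
  x = 12: rhs = 20, matching y values: none (0 points).
  x = 13: rhs = 10, matching y values: none (0 points).
  x = 14: rhs = 9, matching y values: 3, 20 (2 points).
  x = 15: rhs = 0, matching y values: 0 (1 points).
  x = 16: rhs = 12, matching y values: 9, 14 (2 points).
  x = 17: rhs = 5, matching y values: none (0 points).
  x = 18: rhs = 8, matching y values: 10, 13 (2 points).
  x = 19: rhs = 4, matching y values: 2, 21 (2 points).
  x = 20: rhs = 22, matching y values: none (0 points).
  x = 21: rhs = 22, matching y values: none (0 points).
  x = 22: rhs = 10, matching y values: none (0 points).
Total affine count: 19.
Full point count |E(F_23)| = 19 + 1 = 20.
Hasse bound: |20 − (23+1)| = |-4| = 4 ≤ 2√23 ≈ 9.5917 ✓.


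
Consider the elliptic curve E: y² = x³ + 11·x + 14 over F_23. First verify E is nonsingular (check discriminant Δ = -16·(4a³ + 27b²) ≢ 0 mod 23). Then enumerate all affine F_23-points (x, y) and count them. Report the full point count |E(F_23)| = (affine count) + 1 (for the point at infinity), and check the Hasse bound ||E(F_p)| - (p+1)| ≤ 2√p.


Affine points = {(1, 7), (1, 16), (8, 4), (8, 19), (13, 10), (13, 13), (15, 9), (15, 14), (16, 10), (16, 13), (17, 10), (17, 13), (18, 8), (18, 15), (20, 0), (22, 5), (22, 18)}; affine count = 17; |E(F_23)| = 18.

Discriminant check: Δ ∝ 4a³ + 27b² = 4·11³ + 27·14² = 4·1331 + 27·196 ≡ 13 (mod 23). Nonzero ⇒ E is nonsingular.
For each x ∈ F_23, compute rhs = x³ + 11·x + 14 mod 23, then count y ∈ F_23 with y² ≡ rhs.
  x = 0: rhs = 14, matching y values: none (0 points).
  x = 1: rhs = 3, matching y values: 7, 16 (2 points).
  x = 2: rhs = 21, matching y values: none (0 points).
  x = 3: rhs = 5, matching y values: none (0 points).
  x = 4: rhs = 7, matching y values: none (0 points).
  x = 5: rhs = 10, matching y values: none (0 points).
  x = 6: rhs = 20, matching y values: none (0 points).
  x = 7: rhs = 20, matching y values: none (0 points).
  x = 8: rhs = 16, matching y values: 4, 19 (2 points).
  x = 9: rhs = 14, matching y values: none (0 points).
  x = 10: rhs = 20, matching y values: none (0 points).
  x = 11: rhs = 17, matching y values: none (0 points).
  x = 12: rhs = 11, matching y values: none (0 points).
  x = 13: rhs = 8, matching y values: 10, 13 (2 points).
  x = 14: rhs = 14, matching y values: none (0 points).
  x = 15: rhs = 12, matching y values: 9, 14 (2 points).
  x = 16: rhs = 8, matching y values: 10, 13 (2 points).
  x = 17: rhs = 8, matching y values: 10, 13 (2 points).
  x = 18: rhs = 18, matching y values: 8, 15 (2 points).
  x = 19: rhs = 21, matching y values: none (0 points).
  x = 20: rhs = 0, matching y values: 0 (1 points).
  x = 21: rhs = 7, matching y values: none (0 points).
  x = 22: rhs = 2, matching y values: 5, 18 (2 points).
Total affine count: 17.
Full point count |E(F_23)| = 17 + 1 = 18.
Hasse bound: |18 − (23+1)| = |-6| = 6 ≤ 2√23 ≈ 9.5917 ✓.


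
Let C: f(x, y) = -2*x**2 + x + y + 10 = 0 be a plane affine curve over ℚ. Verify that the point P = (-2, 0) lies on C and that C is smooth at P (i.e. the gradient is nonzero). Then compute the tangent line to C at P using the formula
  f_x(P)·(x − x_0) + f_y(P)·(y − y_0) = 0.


Tangent line at P: 9*x + y + 18 = 0.

Step 1: f(-2, 0) = 0, so P lies on C.
Step 2: partial derivatives
  f_x(x, y) = 1 - 4*x, f_y(x, y) = 1.
  f_x(P) = 9, f_y(P) = 1 (gradient nonzero, so P is smooth).
Step 3: tangent line at P: 9·(x − -2) + 1·(y − 0) = 0.
Expanding: 9*x + y + 18 = 0.


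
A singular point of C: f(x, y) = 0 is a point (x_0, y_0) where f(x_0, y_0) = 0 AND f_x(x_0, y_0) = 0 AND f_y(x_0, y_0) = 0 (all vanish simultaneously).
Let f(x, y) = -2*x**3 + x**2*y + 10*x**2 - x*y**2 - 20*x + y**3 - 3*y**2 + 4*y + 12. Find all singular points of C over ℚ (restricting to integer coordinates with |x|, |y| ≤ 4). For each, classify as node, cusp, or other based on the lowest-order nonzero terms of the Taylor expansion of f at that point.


Singular points: {(2, 2)}; classification: cusp.

Compute partial derivatives:
  f_x = -6*x**2 + 2*x*y + 20*x - y**2 - 20.
  f_y = x**2 - 2*x*y + 3*y**2 - 6*y + 4.
Scan x_0 ∈ {−4, ..., 4}. For each x_0, f_y(x_0, y) is a polynomial in y; find its integer roots y ∈ {−4, ..., 4}, then test f_x and f at those candidates.
  x = -4: f_y(-4, y) = 3*y**2 + 2*y + 20; no integer root y with |y| ≤ 4.
  x = -3: f_y(-3, y) = 3*y**2 + 13; no integer root y with |y| ≤ 4.
  x = -2: f_y(-2, y) = 3*y**2 - 2*y + 8; no integer root y with |y| ≤ 4.
  x = -1: f_y(-1, y) = 3*y**2 - 4*y + 5; no integer root y with |y| ≤ 4.
  x = 0: f_y(0, y) = 3*y**2 - 6*y + 4; no integer root y with |y| ≤ 4.
  x = 1: f_y(1, y) = 3*y**2 - 8*y + 5; vanishes at y ∈ {1}. (1, 1): f_x = -5 ≠ 0.
  x = 2: f_y(2, y) = 3*y**2 - 10*y + 8; vanishes at y ∈ {2}. (2, 2): f_x = 0, f = 0 — SINGULAR.
  x = 3: f_y(3, y) = 3*y**2 - 12*y + 13; no integer root y with |y| ≤ 4.
  x = 4: f_y(4, y) = 3*y**2 - 14*y + 20; no integer root y with |y| ≤ 4.
Only singular point on the grid: (2, 2).
Classify: substitute x = 2 + u, y = 2 + v and expand: f = -2*u**3 + u**2*v - u*v**2 + v**3 + v**2.
No constant or linear terms (consistent with a singular point). Quadratic part: v**2. Cubic part: -2*u**3 + u**2*v - u*v**2 + v**3.
The quadratic part v**2 is a perfect square, so there is a single (double) tangent line v = 0, i.e. y = 2. Restricting the cubic part to that line (v = 0) leaves -2*u**3 ≠ 0, so f is not divisible by v and the branch is v² ≈ 2*u**3 to lowest order — this is a cusp.
Classification: cusp.


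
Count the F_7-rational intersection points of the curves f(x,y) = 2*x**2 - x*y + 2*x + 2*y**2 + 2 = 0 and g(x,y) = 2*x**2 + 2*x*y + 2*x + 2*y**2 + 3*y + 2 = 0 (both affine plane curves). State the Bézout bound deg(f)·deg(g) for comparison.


Common zeros: {(2, 0), (4, 0)}; count = 2; Bézout bound = 4.

deg(f) = 2, deg(g) = 2, so Bézout bound = 4.
Scan x ∈ F_7. For each x, list the y ∈ F_7 with f(x, y) ≡ 0 and those with g(x, y) ≡ 0 (mod 7); the common zeros in that column are the intersection.
  x = 0: f ≡ 0 at y ∈ ∅; g ≡ 0 at y ∈ {1}; common: ∅.
  x = 1: f ≡ 0 at y ∈ {1, 3}; g ≡ 0 at y ∈ ∅; common: ∅.
  x = 2: f ≡ 0 at y ∈ {0, 1}; g ≡ 0 at y ∈ {0}; common: {0}.
  x = 3: f ≡ 0 at y ∈ {2, 3}; g ≡ 0 at y ∈ ∅; common: ∅.
  x = 4: f ≡ 0 at y ∈ {0, 2}; g ≡ 0 at y ∈ {0, 5}; common: {0}.
  x = 5: f ≡ 0 at y ∈ ∅; g ≡ 0 at y ∈ {1, 3}; common: ∅.
  x = 6: f ≡ 0 at y ∈ ∅; g ≡ 0 at y ∈ ∅; common: ∅.
Collecting: common zeros = {(2, 0), (4, 0)}, so the count is 2.
Comparison with the Bézout bound: 2 ≤ 4 = deg(f)·deg(g), as expected for curves with no common component (the affine F_7-count falls short of the bound because intersections may lie at infinity, over extension fields, or carry multiplicity).


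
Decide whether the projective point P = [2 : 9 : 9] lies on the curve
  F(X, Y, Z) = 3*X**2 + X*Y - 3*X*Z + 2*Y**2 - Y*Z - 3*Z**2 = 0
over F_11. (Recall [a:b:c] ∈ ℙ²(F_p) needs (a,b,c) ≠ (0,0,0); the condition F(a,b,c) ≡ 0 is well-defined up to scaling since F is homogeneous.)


F(2,9,9) ≡ 1 (mod 11); P is NOT on the curve.

Evaluate F(2, 9, 9) term-by-term (mod 11).
  3*X**2 ↦ 3·4·1·1 = 12
  X*Y ↦ 1·2·9·1 = 18
  -3*X*Z ↦ -3·2·1·9 = -54
  2*Y**2 ↦ 2·1·81·1 = 162
  -Y*Z ↦ -1·1·9·9 = -81
  -3*Z**2 ↦ -3·1·1·81 = -243
Sum: F(2, 9, 9) = (12) + (18) + (-54) + (162) + (-81) + (-243) = -186.
Reducing mod 11: -186 ≡ 1 (mod 11).
Since F(a, b, c) ≡ 1 ≠ 0 (mod 11), P does NOT lie on the curve.


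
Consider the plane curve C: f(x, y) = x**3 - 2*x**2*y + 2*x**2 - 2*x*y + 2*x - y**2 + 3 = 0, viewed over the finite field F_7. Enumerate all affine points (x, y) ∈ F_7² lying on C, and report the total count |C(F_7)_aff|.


Affine F_7-points: {(3, 5), (3, 6), (6, 3), (6, 4)}; count = 4.

For each of the 49 pairs (x, y) ∈ F_7², evaluate f(x, y) mod 7. Record the zeros.
  x = 0: [0↦3, 1↦2, 2↦6, 3↦1, 4↦1, 5↦6, 6↦2]  zeros at y ∈ ∅
  x = 1: [0↦1, 1↦3, 2↦3, 3↦1, 4↦4, 5↦5, 6↦4]  zeros at y ∈ ∅
  x = 2: [0↦2, 1↦3, 2↦2, 3↦6, 4↦1, 5↦1, 6↦6]  zeros at y ∈ ∅
  x = 3: [0↦5, 1↦1, 2↦2, 3↦1, 4↦5, 5↦0, 6↦0]  zeros at y ∈ {5, 6}
  x = 4: [0↦2, 1↦3, 2↦2, 3↦6, 4↦1, 5↦1, 6↦6]  zeros at y ∈ ∅
  x = 5: [0↦6, 1↦1, 2↦1, 3↦6, 4↦2, 5↦3, 6↦2]  zeros at y ∈ ∅
  x = 6: [0↦2, 1↦1, 2↦5, 3↦0, 4↦0, 5↦5, 6↦1]  zeros at y ∈ {3, 4}
Collecting zeros: affine points = {(3, 5), (3, 6), (6, 3), (6, 4)}.
Total count |C(F_7)_aff| = 4.


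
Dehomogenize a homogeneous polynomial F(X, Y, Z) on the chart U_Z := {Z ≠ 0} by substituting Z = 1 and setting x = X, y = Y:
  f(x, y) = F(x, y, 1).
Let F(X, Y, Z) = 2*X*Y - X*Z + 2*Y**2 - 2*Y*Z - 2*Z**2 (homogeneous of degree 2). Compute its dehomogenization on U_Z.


f(x, y) = 2*x*y - x + 2*y**2 - 2*y - 2

On U_Z we set Z = 1. Each monomial c·X^i·Y^j·Z^k in F becomes c·x^i·y^j·1^k = c·x^i·y^j.
Substituting Z = 1: F(X, Y, 1) = 2*x*y - x + 2*y**2 - 2*y - 2.
Note: deg(f) ≤ deg(F) = 2; strict inequality happens when F is divisible by Z (lost terms).


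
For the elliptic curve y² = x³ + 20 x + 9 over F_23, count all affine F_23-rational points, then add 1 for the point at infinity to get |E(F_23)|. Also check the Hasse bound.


Affine points = {(0, 3), (0, 20), (3, 2), (3, 21), (5, 2), (5, 21), (6, 0), (7, 3), (7, 20), (10, 6), (10, 17), (15, 2), (15, 21), (16, 3), (16, 20), (17, 8), (17, 15), (19, 7), (19, 16)}; affine count = 19; |E(F_23)| = 20.

Discriminant check: Δ ∝ 4a³ + 27b² = 4·20³ + 27·9² = 4·8000 + 27·81 ≡ 9 (mod 23). Nonzero ⇒ E is nonsingular.
For each x ∈ F_23, compute rhs = x³ + 20·x + 9 mod 23, then count y ∈ F_23 with y² ≡ rhs.
  x = 0: rhs = 9, matching y values: 3, 20 (2 points).
  x = 1: rhs = 7, matching y values: none (0 points).
  x = 2: rhs = 11, matching y values: none (0 points).
  x = 3: rhs = 4, matching y values: 2, 21 (2 points).
  x = 4: rhs = 15, matching y values: none (0 points).
  x = 5: rhs = 4, matching y values: 2, 21 (2 points).
  x = 6: rhs = 0, matching y values: 0 (1 points).
  x = 7: rhs = 9, matching y values: 3, 20 (2 points).
  x = 8: rhs = 14, matching y values: none (0 points).
  x = 9: rhs = 21, matching y values: none (0 points).
  x = 10: rhs = 13, matching y values: 6, 17 (2 points).
  x = 11: rhs = 19, matching y values: none (0 points).
  x = 12: rhs = 22, matching y values: none (0 points).
  x = 13: rhs = 5, matching y values: none (0 points).
  x = 14: rhs = 20, matching y values: none (0 points).
  x = 15: rhs = 4, matching y values: 2, 21 (2 points).
  x = 16: rhs = 9, matching y values: 3, 20 (2 points).
  x = 17: rhs = 18, matching y values: 8, 15 (2 points).
  x = 18: rhs = 14, matching y values: none (0 points).
  x = 19: rhs = 3, matching y values: 7, 16 (2 points).
  x = 20: rhs = 14, matching y values: none (0 points).
  x = 21: rhs = 7, matching y values: none (0 points).
  x = 22: rhs = 11, matching y values: none (0 points).
Total affine count: 19.
Full point count |E(F_23)| = 19 + 1 = 20.
Hasse bound: |20 − (23+1)| = |-4| = 4 ≤ 2√23 ≈ 9.5917 ✓.


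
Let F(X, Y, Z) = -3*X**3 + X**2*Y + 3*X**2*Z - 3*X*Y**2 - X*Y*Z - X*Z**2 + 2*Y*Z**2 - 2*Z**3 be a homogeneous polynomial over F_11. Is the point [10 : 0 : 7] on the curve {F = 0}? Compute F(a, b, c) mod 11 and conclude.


F(10,0,7) ≡ 3 (mod 11); P is NOT on the curve.

Evaluate F(10, 0, 7) term-by-term (mod 11).
  -3*X**3 ↦ -3·1000·1·1 = -3000
  X**2*Y ↦ 1·100·0·1 = 0
  3*X**2*Z ↦ 3·100·1·7 = 2100
  -3*X*Y**2 ↦ -3·10·0·1 = 0
  -X*Y*Z ↦ -1·10·0·7 = 0
  -X*Z**2 ↦ -1·10·1·49 = -490
  2*Y*Z**2 ↦ 2·1·0·49 = 0
  -2*Z**3 ↦ -2·1·1·343 = -686
Sum: F(10, 0, 7) = (-3000) + (0) + (2100) + (0) + (0) + (-490) + (0) + (-686) = -2076.
Reducing mod 11: -2076 ≡ 3 (mod 11).
Since F(a, b, c) ≡ 3 ≠ 0 (mod 11), P does NOT lie on the curve.


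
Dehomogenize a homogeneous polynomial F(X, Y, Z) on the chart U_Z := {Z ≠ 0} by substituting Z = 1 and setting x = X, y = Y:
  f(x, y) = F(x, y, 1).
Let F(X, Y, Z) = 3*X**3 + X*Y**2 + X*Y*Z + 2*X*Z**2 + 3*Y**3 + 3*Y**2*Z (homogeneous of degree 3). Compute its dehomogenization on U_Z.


f(x, y) = 3*x**3 + x*y**2 + x*y + 2*x + 3*y**3 + 3*y**2

On U_Z we set Z = 1. Each monomial c·X^i·Y^j·Z^k in F becomes c·x^i·y^j·1^k = c·x^i·y^j.
Substituting Z = 1: F(X, Y, 1) = 3*x**3 + x*y**2 + x*y + 2*x + 3*y**3 + 3*y**2.
Note: deg(f) ≤ deg(F) = 3; strict inequality happens when F is divisible by Z (lost terms).


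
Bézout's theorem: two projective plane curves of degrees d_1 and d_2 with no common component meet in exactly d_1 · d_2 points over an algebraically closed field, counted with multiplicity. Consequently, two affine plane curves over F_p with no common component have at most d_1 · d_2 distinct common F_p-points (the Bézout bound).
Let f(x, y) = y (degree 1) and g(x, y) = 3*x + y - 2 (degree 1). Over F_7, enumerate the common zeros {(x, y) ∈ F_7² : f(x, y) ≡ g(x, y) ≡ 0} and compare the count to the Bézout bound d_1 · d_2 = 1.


Common zeros: {(3, 0)}; count = 1; Bézout bound = 1.

deg(f) = 1, deg(g) = 1, so Bézout bound = 1.
Scan x ∈ F_7. For each x, list the y ∈ F_7 with f(x, y) ≡ 0 and those with g(x, y) ≡ 0 (mod 7); the common zeros in that column are the intersection.
  x = 0: f ≡ 0 at y ∈ {0}; g ≡ 0 at y ∈ {2}; common: ∅.
  x = 1: f ≡ 0 at y ∈ {0}; g ≡ 0 at y ∈ {6}; common: ∅.
  x = 2: f ≡ 0 at y ∈ {0}; g ≡ 0 at y ∈ {3}; common: ∅.
  x = 3: f ≡ 0 at y ∈ {0}; g ≡ 0 at y ∈ {0}; common: {0}.
  x = 4: f ≡ 0 at y ∈ {0}; g ≡ 0 at y ∈ {4}; common: ∅.
  x = 5: f ≡ 0 at y ∈ {0}; g ≡ 0 at y ∈ {1}; common: ∅.
  x = 6: f ≡ 0 at y ∈ {0}; g ≡ 0 at y ∈ {5}; common: ∅.
Collecting: common zeros = {(3, 0)}, so the count is 1.
Comparison with the Bézout bound: 1 ≤ 1 = deg(f)·deg(g), as expected for curves with no common component (the bound is attained).


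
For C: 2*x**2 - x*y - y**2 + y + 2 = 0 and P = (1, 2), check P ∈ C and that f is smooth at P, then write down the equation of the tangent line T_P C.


Tangent line at P: 2*x - 4*y + 6 = 0.

Step 1: f(1, 2) = 0, so P lies on C.
Step 2: partial derivatives
  f_x(x, y) = 4*x - y, f_y(x, y) = -x - 2*y + 1.
  f_x(P) = 2, f_y(P) = -4 (gradient nonzero, so P is smooth).
Step 3: tangent line at P: 2·(x − 1) + -4·(y − 2) = 0.
Expanding: 2*x - 4*y + 6 = 0.


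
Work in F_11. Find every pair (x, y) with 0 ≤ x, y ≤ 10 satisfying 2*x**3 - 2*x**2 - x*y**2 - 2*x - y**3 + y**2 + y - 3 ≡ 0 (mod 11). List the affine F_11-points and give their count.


Affine F_11-points: {(1, 2), (1, 7), (2, 1), (2, 10), (3, 5), (3, 7), (3, 8), (4, 5), (5, 0), (5, 2), (5, 5), (6, 2), (8, 7), (10, 3), (10, 4), (10, 6)}; count = 16.

For each of the 121 pairs (x, y) ∈ F_11², evaluate f(x, y) mod 11. Record the zeros.
  x = 0: [0↦8, 1↦9, 2↦6, 3↦4, 4↦8, 5↦1, 6↦10, 7↦7, 8↦8, 9↦7, 10↦9]  zeros at y ∈ ∅
  x = 1: [0↦6, 1↦6, 2↦0, 3↦4, 4↦1, 5↦7, 6↦5, 7↦0, 8↦8, 9↦1, 10↦6]  zeros at y ∈ {2, 7}
  x = 2: [0↦1, 1↦0, 2↦2, 3↦1, 4↦2, 5↦10, 6↦8, 7↦1, 8↦5, 9↦3, 10↦0]  zeros at y ∈ {1, 10}
  x = 3: [0↦5, 1↦3, 2↦2, 3↦7, 4↦1, 5↦0, 6↦9, 7↦0, 8↦0, 9↦3, 10↦3]  zeros at y ∈ {5, 7, 8}
  x = 4: [0↦8, 1↦5, 2↦1, 3↦1, 4↦10, 5↦0, 6↦9, 7↦9, 8↦5, 9↦2, 10↦5]  zeros at y ∈ {5}
  x = 5: [0↦0, 1↦7, 2↦0, 3↦6, 4↦8, 5↦0, 6↦9, 7↦7, 8↦10, 9↦1, 10↦7]  zeros at y ∈ {0, 2, 5}
  x = 6: [0↦4, 1↦10, 2↦0, 3↦1, 4↦7, 5↦1, 6↦10, 7↦6, 8↦5, 9↦1, 10↦10]  zeros at y ∈ {2}
  x = 7: [0↦10, 1↦4, 2↦2, 3↦9, 4↦8, 5↦4, 6↦2, 7↦7, 8↦2, 9↦3, 10↦4]  zeros at y ∈ ∅
  x = 8: [0↦8, 1↦1, 2↦7, 3↦9, 4↦1, 5↦10, 6↦8, 7↦0, 8↦2, 9↦8, 10↦1]  zeros at y ∈ {7}
  x = 9: [0↦10, 1↦2, 2↦5, 3↦2, 4↦9, 5↦9, 6↦7, 7↦8, 8↦6, 9↦6, 10↦2]  zeros at y ∈ ∅
  x = 10: [0↦6, 1↦8, 2↦8, 3↦0, 4↦0, 5↦2, 6↦0, 7↦10, 8↦4, 9↦9, 10↦8]  zeros at y ∈ {3, 4, 6}
Collecting zeros: affine points = {(1, 2), (1, 7), (2, 1), (2, 10), (3, 5), (3, 7), (3, 8), (4, 5), (5, 0), (5, 2), (5, 5), (6, 2), (8, 7), (10, 3), (10, 4), (10, 6)}.
Total count |C(F_11)_aff| = 16.


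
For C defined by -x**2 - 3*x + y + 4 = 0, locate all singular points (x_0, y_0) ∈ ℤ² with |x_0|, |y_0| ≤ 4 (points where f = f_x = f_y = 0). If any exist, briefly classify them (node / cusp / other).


No singular points in the scanned grid; C is smooth there.

Compute partial derivatives:
  f_x = -2*x - 3.
  f_y = 1.
f_y = 1 is a nonzero constant, so f_y never vanishes: no point (x, y) can satisfy f = f_x = f_y = 0. In particular no (x, y) ∈ {−4, ..., 4}² is singular; the curve is smooth.


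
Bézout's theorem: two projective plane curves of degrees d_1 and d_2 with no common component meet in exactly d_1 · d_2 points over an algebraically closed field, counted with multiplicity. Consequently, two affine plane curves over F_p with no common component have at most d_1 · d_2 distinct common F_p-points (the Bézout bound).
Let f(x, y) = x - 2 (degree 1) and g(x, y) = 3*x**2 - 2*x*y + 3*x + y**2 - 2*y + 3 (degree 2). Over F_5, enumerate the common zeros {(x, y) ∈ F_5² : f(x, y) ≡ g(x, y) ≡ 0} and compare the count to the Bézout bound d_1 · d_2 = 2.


Common zeros: ∅; count = 0; Bézout bound = 2.

deg(f) = 1, deg(g) = 2, so Bézout bound = 2.
Scan x ∈ F_5. For each x, list the y ∈ F_5 with f(x, y) ≡ 0 and those with g(x, y) ≡ 0 (mod 5); the common zeros in that column are the intersection.
  x = 0: f ≡ 0 at y ∈ ∅; g ≡ 0 at y ∈ ∅; common: ∅.
  x = 1: f ≡ 0 at y ∈ ∅; g ≡ 0 at y ∈ {2}; common: ∅.
  x = 2: f ≡ 0 at y ∈ {0, 1, 2, 3, 4}; g ≡ 0 at y ∈ ∅; common: ∅.
  x = 3: f ≡ 0 at y ∈ ∅; g ≡ 0 at y ∈ ∅; common: ∅.
  x = 4: f ≡ 0 at y ∈ ∅; g ≡ 0 at y ∈ ∅; common: ∅.
Collecting: common zeros = ∅, so the count is 0.
Comparison with the Bézout bound: 0 ≤ 2 = deg(f)·deg(g), as expected for curves with no common component (the affine F_5-count falls short of the bound because intersections may lie at infinity, over extension fields, or carry multiplicity).


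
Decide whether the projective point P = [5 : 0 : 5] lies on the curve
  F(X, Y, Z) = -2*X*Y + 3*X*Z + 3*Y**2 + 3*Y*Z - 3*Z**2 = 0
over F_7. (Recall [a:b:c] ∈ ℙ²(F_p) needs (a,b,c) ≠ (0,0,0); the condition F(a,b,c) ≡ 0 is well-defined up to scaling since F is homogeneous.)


F(5,0,5) ≡ 0 (mod 7); P is on the curve.

Evaluate F(5, 0, 5) term-by-term (mod 7).
  -2*X*Y ↦ -2·5·0·1 = 0
  3*X*Z ↦ 3·5·1·5 = 75
  3*Y**2 ↦ 3·1·0·1 = 0
  3*Y*Z ↦ 3·1·0·5 = 0
  -3*Z**2 ↦ -3·1·1·25 = -75
Sum: F(5, 0, 5) = (0) + (75) + (0) + (0) + (-75) = 0.
Reducing mod 7: 0 ≡ 0 (mod 7).
Since F(a, b, c) ≡ 0 (mod 7), P lies on the curve.
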